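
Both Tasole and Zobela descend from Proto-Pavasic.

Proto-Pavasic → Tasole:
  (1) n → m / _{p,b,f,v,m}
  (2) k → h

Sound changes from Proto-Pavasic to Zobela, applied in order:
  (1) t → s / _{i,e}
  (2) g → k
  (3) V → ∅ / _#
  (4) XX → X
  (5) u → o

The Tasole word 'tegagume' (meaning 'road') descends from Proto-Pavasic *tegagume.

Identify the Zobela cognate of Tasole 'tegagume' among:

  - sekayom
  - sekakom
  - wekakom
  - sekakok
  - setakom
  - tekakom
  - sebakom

sekakom

Zobela: *tegagume > segagume > sekakume > sekakum > sekakom  (by palatalisation, unconditioned shift, apocope, vowel merger)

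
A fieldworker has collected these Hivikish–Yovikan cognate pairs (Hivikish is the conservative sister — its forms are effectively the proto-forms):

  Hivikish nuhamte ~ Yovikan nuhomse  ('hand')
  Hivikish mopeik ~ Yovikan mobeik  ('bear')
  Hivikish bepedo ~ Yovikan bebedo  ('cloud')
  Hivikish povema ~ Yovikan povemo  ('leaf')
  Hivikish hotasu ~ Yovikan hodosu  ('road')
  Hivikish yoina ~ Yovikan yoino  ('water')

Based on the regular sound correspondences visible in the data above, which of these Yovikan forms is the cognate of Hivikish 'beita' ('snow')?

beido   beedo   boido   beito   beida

hotasu ~ hodosu — Hivikish t corresponds to Yovikan d between vowels (before a back vowel).
povema ~ povemo, yoina ~ yoino — Hivikish a corresponds to Yovikan o word-finally.
Applying these to Hivikish 'beita':
  beita → beida   (t→d between vowels (before a back vowel))
  beida → beido   (a→o word-finally)
So the Yovikan cognate is 'beido'.

beido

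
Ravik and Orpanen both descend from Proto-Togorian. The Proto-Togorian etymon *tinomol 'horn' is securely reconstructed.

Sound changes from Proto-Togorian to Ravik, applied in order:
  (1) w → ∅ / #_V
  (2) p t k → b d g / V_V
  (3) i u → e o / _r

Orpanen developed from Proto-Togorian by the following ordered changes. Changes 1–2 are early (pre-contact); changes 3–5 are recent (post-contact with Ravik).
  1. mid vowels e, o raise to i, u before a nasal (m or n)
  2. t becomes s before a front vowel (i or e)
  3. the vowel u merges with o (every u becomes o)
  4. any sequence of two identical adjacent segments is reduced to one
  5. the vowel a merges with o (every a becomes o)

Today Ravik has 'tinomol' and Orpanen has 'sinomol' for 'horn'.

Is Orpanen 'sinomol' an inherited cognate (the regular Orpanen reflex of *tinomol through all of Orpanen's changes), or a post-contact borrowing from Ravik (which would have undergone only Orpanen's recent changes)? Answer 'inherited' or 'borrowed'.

If inherited, *tinomol would pass through all of Orpanen's changes:
Orpanen: start from *tinomol.
  rule 1 (pre-nasal raising): tinomol → tinumol
  rule 2 (palatalisation): tinumol → sinumol
  rule 3 (vowel merger): sinumol → sinomol
  rule 4: no change — sinomol
  rule 5: no change — sinomol
  ⇒ Orpanen sinomol
If borrowed from Ravik 'tinomol' after the early changes, it would undergo only the recent ones:
  rule 3 (vowel merger): no change (tinomol)
  rule 4 (degemination): no change (tinomol)
  rule 5 (vowel merger): no change (tinomol)
  ⇒ as a loan: tinomol
Orpanen 'sinomol' matches the inherited outcome exactly, so it is an inherited cognate, not a loan.

inherited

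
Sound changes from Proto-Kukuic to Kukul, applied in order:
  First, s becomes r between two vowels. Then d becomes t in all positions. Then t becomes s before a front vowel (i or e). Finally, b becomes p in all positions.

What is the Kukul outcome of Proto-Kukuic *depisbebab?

sepispepap

Kukul: *depisbebab > tepisbebab > sepisbebab > sepispepap  (by unconditioned shift, palatalisation, unconditioned shift)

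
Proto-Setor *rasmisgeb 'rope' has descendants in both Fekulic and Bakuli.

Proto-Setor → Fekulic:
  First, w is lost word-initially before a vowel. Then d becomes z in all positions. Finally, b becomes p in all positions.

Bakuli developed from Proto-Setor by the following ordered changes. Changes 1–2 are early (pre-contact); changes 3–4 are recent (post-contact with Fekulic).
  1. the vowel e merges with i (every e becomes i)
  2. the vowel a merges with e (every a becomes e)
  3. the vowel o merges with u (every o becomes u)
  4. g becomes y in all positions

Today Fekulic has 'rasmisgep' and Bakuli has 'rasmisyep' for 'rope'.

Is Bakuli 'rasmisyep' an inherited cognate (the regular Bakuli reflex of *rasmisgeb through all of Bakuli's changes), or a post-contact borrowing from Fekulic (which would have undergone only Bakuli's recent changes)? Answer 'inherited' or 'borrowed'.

If inherited, *rasmisgeb would pass through all of Bakuli's changes:
Bakuli: *rasmisgeb > rasmisgib > resmisgib > resmisyib  (by vowel merger, vowel merger, unconditioned shift)
If borrowed from Fekulic 'rasmisgep' after the early changes, it would undergo only the recent ones:
  rule 3 (vowel merger): no change (rasmisgep)
  rule 4 (unconditioned shift): rasmisgep → rasmisyep
  ⇒ as a loan: rasmisyep
Bakuli 'rasmisyep' matches the loan outcome 'rasmisyep', not the inherited 'resmisyib' — it skipped the early Bakuli changes, so it was borrowed from Fekulic.

borrowed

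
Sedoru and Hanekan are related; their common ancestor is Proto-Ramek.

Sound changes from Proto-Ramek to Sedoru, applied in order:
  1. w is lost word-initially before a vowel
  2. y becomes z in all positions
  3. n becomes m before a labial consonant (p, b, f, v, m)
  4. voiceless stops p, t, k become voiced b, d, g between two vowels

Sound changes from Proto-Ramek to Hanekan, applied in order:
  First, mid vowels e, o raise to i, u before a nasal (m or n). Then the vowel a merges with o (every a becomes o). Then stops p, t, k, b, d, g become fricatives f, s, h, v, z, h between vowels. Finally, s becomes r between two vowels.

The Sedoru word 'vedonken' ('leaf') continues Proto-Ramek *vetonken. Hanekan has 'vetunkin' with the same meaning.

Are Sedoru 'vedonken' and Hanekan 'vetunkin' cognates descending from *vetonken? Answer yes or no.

Derive the expected Hanekan reflex of *vetonken:
Hanekan: *vetonken > vetunkin > vesunkin > verunkin  (by pre-nasal raising, intervocalic lenition, rhotacism)
The regular Hanekan reflex would be 'verunkin', but the attested form is 'vetunkin'. The correspondence is irregular, so they are not cognates (the Hanekan form has a different source).

no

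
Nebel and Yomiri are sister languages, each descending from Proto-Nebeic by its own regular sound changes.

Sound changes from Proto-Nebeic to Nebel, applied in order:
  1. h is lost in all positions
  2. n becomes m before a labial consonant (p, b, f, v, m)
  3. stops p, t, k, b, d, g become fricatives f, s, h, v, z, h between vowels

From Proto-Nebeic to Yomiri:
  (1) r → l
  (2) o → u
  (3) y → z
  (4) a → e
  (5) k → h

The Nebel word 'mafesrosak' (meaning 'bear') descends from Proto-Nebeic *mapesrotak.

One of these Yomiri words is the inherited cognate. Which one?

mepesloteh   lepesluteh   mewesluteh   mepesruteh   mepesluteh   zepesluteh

Yomiri: *mapesrotak
  mapesrotak → mapeslotak   [unconditioned shift]
  mapeslotak → mapeslutak   [vowel merger]
  mapeslutak (rule 3 does not apply)
  mapeslutak → mepeslutek   [vowel merger]
  mepeslutek → mepesluteh   [unconditioned shift]
  giving Yomiri mepesluteh.
Among the options, 'mepesluteh' alone shows every Yomiri change applied in order.

mepesluteh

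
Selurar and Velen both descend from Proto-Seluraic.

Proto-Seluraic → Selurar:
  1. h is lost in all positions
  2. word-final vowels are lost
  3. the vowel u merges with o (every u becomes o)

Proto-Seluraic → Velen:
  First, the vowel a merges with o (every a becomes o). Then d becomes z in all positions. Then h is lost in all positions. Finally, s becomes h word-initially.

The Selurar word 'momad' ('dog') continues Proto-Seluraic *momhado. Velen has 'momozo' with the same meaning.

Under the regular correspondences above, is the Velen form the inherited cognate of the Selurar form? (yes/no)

yes

Derive the expected Velen reflex of *momhado:
Velen: *momhado > momhodo > momhozo > momozo  (by vowel merger, unconditioned shift, h-loss)
Velen 'momozo' matches the regular reflex exactly, so the pair is cognate.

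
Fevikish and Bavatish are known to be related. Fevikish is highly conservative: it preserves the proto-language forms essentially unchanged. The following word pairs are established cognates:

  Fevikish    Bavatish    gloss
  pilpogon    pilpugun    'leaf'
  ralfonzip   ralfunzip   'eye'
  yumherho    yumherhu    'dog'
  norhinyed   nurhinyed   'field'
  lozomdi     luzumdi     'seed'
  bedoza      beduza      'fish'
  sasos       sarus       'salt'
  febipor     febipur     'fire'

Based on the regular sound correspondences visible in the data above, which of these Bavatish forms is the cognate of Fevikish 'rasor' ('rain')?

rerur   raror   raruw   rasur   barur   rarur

sasos ~ sarus — Fevikish s corresponds to Bavatish r between vowels (before a back vowel).
norhinyed ~ nurhinyed, febipor ~ febipur — Fevikish o corresponds to Bavatish u after a consonant, before r.
Applying these to Fevikish 'rasor':
  rasor → raror   (s→r between vowels (before a back vowel))
  raror → rarur   (o→u after a consonant, before r)
So the Bavatish cognate is 'rarur'.

rarur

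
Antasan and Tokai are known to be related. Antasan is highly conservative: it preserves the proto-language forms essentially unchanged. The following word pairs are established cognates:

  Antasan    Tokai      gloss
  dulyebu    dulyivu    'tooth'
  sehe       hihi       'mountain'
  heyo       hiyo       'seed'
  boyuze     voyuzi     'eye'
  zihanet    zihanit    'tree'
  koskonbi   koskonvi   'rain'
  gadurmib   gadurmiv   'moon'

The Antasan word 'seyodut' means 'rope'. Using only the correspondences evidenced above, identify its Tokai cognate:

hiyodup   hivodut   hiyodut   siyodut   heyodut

hiyodut

sehe ~ hihi — Antasan s corresponds to Tokai h word-initially before a front vowel.
sehe ~ hihi, heyo ~ hiyo — Antasan e corresponds to Tokai i after a consonant, before a consonant other than r, m, n, p, b, f, v.
Applying these to Antasan 'seyodut':
  seyodut → heyodut   (s→h word-initially before a front vowel)
  heyodut → hiyodut   (e→i after a consonant, before a consonant other than r, m, n, p, b, f, v)
So the Tokai cognate is 'hiyodut'.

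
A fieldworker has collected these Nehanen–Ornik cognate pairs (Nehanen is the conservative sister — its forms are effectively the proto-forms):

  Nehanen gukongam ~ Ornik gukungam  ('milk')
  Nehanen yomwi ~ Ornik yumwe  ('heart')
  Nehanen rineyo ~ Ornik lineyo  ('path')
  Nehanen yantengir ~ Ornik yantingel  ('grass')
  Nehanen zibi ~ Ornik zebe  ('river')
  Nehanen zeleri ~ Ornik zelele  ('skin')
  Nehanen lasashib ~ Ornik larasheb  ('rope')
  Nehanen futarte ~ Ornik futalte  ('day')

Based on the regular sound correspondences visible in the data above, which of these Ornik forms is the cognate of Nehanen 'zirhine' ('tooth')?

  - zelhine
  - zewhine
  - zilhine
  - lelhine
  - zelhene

yantengir ~ yantingel — Nehanen i corresponds to Ornik e after a consonant, before r.
futarte ~ futalte — Nehanen r corresponds to Ornik l after a vowel, before a consonant other than r, m, n, p, b, f, v.
Applying these to Nehanen 'zirhine':
  zirhine → zerhine   (i→e after a consonant, before r)
  zerhine → zelhine   (r→l after a vowel, before a consonant other than r, m, n, p, b, f, v)
So the Ornik cognate is 'zelhine'.

zelhine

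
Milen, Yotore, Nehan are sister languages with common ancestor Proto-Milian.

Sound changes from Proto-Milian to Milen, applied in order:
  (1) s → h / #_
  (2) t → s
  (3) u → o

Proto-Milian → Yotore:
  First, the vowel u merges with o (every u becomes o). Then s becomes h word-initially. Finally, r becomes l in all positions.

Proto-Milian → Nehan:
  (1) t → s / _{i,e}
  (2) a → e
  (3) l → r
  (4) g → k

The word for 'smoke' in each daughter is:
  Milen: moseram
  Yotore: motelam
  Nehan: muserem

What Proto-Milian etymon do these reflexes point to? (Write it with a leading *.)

*muteram

Position 3: Milen has s, Yotore has t, Nehan has s. Yotore preserves t here (none of its changes turn any other segment into t), so the proto-segment is *t.
Position 6: Milen has a, Yotore has a, Nehan has e. Milen preserves a here (none of its changes turn any other segment into a), so the proto-segment is *a.
Position 5: Milen has r, Yotore has l, Nehan has r. Milen preserves r here (none of its changes turn any other segment into r), so the proto-segment is *r.
Verify the candidate proto-form against each daughter:
Milen: *muteram > museram > moseram  (by unconditioned shift, vowel merger)
Yotore: *muteram > moteram > motelam  (by vowel merger, unconditioned shift)
Nehan: start from *muteram.
  rule 1 (palatalisation): muteram → museram
  rule 2 (vowel merger): museram → muserem
  rule 3: no change — muserem
  rule 4: no change — muserem
  ⇒ Nehan muserem
No other proto-form is consistent with every reflex, so the reconstruction is *muteram.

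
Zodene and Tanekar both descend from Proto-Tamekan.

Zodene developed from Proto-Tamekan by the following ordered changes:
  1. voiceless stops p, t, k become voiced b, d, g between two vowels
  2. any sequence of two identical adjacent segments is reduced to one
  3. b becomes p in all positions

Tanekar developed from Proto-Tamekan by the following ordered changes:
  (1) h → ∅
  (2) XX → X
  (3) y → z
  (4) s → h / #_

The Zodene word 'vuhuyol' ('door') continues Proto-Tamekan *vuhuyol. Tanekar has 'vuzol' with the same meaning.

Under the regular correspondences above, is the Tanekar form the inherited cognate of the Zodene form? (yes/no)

Derive the expected Tanekar reflex of *vuhuyol:
Tanekar: *vuhuyol
  vuhuyol → vuuyol   [h-loss]
  vuuyol → vuyol   [degemination]
  vuyol → vuzol   [unconditioned shift]
  vuzol (rule 4 does not apply)
  giving Tanekar vuzol.
Tanekar 'vuzol' matches the regular reflex exactly, so the pair is cognate.

yes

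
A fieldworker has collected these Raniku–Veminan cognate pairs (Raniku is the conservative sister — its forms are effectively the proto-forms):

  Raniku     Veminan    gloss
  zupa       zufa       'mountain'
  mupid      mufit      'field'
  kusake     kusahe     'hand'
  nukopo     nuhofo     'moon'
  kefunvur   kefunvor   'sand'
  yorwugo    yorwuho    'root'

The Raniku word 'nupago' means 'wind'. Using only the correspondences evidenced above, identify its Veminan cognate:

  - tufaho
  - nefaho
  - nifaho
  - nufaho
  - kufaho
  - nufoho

zupa ~ zufa — Raniku p corresponds to Veminan f between vowels (before a back vowel).
yorwugo ~ yorwuho — Raniku g corresponds to Veminan h between vowels (before a back vowel).
Applying these to Raniku 'nupago':
  nupago → nufago   (p→f between vowels (before a back vowel))
  nufago → nufaho   (g→h between vowels (before a back vowel))
So the Veminan cognate is 'nufaho'.

nufaho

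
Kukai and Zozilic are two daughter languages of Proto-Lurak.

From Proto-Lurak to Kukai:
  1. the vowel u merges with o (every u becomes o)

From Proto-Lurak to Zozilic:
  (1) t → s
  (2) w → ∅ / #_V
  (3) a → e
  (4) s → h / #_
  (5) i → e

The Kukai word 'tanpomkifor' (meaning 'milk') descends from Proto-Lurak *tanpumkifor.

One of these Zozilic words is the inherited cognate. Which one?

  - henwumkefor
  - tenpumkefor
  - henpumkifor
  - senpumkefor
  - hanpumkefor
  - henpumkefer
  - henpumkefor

Zozilic: *tanpumkifor
  tanpumkifor → sanpumkifor   [unconditioned shift]
  sanpumkifor (rule 2 does not apply)
  sanpumkifor → senpumkifor   [vowel merger]
  senpumkifor → henpumkifor   [debuccalisation]
  henpumkifor → henpumkefor   [vowel merger]
  giving Zozilic henpumkefor.
Only 'henpumkefor' matches the regular Zozilic development of *tanpumkifor.

henpumkefor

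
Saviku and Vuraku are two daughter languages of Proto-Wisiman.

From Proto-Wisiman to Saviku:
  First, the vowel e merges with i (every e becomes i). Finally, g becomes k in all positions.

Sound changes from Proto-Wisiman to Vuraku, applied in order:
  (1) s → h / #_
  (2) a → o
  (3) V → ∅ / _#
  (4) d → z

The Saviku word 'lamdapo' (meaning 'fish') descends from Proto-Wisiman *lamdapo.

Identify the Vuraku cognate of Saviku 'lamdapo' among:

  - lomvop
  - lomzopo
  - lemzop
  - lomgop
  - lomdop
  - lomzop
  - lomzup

lomzop

Vuraku: start from *lamdapo.
  rule 1: no change — lamdapo
  rule 2 (vowel merger): lamdapo → lomdopo
  rule 3 (apocope): lomdopo → lomdop
  rule 4 (unconditioned shift): lomdop → lomzop
  ⇒ Vuraku lomzop
The other candidates each miss or misapply at least one Vuraku change.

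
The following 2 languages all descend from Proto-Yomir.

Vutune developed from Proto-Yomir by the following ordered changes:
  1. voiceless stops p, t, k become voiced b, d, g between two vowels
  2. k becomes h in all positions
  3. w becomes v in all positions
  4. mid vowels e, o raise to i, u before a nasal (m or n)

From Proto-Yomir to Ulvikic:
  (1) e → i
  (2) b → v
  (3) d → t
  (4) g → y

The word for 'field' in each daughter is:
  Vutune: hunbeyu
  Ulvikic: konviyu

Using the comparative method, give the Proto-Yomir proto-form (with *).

Position 1: Vutune has h, Ulvikic has k. Ulvikic preserves k here (none of its changes turn any other segment into k), so the proto-segment is *k.
Position 2: Vutune has u, Ulvikic has o. Ulvikic preserves o here (none of its changes turn any other segment into o), so the proto-segment is *o.
This points to *konbeyu. Verify forward in each daughter:
Vutune: start from *konbeyu.
  rule 1: no change — konbeyu
  rule 2 (unconditioned shift): konbeyu → honbeyu
  rule 3: no change — honbeyu
  rule 4 (pre-nasal raising): honbeyu → hunbeyu
  ⇒ Vutune hunbeyu
Ulvikic: *konbeyu > konbiyu > konviyu  (by vowel merger, unconditioned shift)
Only *konbeyu yields all of Vutune hunbeyu, Ulvikic konviyu.

*konbeyu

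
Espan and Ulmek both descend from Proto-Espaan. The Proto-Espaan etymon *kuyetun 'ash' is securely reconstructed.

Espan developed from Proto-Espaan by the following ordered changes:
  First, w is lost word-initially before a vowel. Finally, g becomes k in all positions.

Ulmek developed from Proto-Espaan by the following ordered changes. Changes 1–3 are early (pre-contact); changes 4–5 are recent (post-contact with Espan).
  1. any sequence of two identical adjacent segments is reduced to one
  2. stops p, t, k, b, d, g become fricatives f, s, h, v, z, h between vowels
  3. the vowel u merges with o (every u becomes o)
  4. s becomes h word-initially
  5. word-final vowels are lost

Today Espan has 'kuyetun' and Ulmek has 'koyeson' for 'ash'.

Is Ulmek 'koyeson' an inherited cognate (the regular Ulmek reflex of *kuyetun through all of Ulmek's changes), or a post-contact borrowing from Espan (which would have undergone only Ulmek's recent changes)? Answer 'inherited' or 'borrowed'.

If inherited, *kuyetun would pass through all of Ulmek's changes:
Ulmek: *kuyetun
  kuyetun (rule 1 does not apply)
  kuyetun → kuyesun   [intervocalic lenition]
  kuyesun → koyeson   [vowel merger]
  koyeson (rule 4 does not apply)
  koyeson (rule 5 does not apply)
  giving Ulmek koyeson.
If borrowed from Espan 'kuyetun' after the early changes, it would undergo only the recent ones:
  rule 4 (debuccalisation): no change (kuyetun)
  rule 5 (apocope): no change (kuyetun)
  ⇒ as a loan: kuyetun
Ulmek 'koyeson' matches the inherited outcome exactly, so it is an inherited cognate, not a loan.

inherited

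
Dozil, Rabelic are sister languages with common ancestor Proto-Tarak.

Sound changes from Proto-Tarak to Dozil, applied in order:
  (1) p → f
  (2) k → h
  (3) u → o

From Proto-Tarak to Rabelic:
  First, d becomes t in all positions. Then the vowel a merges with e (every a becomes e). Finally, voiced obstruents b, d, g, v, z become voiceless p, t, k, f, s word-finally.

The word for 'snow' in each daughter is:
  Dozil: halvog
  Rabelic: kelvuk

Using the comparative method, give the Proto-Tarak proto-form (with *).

*kalvug

Position 2: Dozil has a, Rabelic has e. Dozil preserves a here (none of its changes turn any other segment into a), so the proto-segment is *a.
Position 5: Dozil has o, Rabelic has u. Rabelic preserves u here (none of its changes turn any other segment into u), so the proto-segment is *u.
Position 6: Dozil has g, Rabelic has k. Dozil preserves g here (none of its changes turn any other segment into g), so the proto-segment is *g.
Continuing position by position gives *kalvug; check it forward:
Dozil: *kalvug > halvug > halvog  (by unconditioned shift, vowel merger)
Rabelic: *kalvug
  kalvug (rule 1 does not apply)
  kalvug → kelvug   [vowel merger]
  kelvug → kelvuk   [final devoicing]
  giving Rabelic kelvuk.
No other proto-form is consistent with every reflex, so the reconstruction is *kalvug.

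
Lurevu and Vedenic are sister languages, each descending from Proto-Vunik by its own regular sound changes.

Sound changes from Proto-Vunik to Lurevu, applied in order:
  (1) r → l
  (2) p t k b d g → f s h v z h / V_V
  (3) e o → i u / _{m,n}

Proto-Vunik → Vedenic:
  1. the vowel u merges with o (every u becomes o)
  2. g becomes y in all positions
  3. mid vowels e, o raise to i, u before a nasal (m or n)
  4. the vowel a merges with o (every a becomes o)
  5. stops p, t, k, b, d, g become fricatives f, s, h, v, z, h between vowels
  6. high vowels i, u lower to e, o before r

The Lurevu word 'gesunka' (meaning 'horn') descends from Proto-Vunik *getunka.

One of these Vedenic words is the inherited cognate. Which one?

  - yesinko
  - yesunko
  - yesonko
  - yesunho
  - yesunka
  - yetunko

Vedenic: start from *getunka.
  rule 1 (vowel merger): getunka → getonka
  rule 2 (unconditioned shift): getonka → yetonka
  rule 3 (pre-nasal raising): yetonka → yetunka
  rule 4 (vowel merger): yetunka → yetunko
  rule 5 (intervocalic lenition): yetunko → yesunko
  rule 6: no change — yesunko
  ⇒ Vedenic yesunko
Only 'yesunko' matches the regular Vedenic development of *getunka.

yesunko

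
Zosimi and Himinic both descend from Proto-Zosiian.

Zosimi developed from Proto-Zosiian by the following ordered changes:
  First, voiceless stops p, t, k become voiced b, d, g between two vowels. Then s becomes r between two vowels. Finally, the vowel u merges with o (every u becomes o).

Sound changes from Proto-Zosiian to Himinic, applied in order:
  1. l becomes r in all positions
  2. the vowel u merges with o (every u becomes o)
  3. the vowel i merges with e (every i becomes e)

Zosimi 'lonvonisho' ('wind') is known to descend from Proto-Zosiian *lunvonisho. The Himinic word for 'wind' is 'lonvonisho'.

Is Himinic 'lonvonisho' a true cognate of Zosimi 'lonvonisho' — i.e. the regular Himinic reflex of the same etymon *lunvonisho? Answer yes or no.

Derive the expected Himinic reflex of *lunvonisho:
Himinic: *lunvonisho
  lunvonisho → runvonisho   [unconditioned shift]
  runvonisho → ronvonisho   [vowel merger]
  ronvonisho → ronvonesho   [vowel merger]
  giving Himinic ronvonesho.
The regular Himinic reflex would be 'ronvonesho', but the attested form is 'lonvonisho'. The correspondence is irregular, so they are not cognates (the Himinic form has a different source).

no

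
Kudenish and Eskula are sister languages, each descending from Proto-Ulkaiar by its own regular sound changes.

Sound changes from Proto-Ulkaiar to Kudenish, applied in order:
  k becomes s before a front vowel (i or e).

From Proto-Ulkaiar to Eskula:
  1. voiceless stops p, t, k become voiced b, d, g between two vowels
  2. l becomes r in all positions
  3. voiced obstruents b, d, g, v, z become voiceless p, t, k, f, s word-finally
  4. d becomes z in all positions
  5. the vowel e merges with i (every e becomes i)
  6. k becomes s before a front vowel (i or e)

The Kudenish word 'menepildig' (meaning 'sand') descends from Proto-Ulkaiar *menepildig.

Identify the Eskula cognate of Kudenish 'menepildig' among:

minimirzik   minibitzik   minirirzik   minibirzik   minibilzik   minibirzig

Eskula: start from *menepildig.
  rule 1 (intervocalic voicing): menepildig → menebildig
  rule 2 (unconditioned shift): menebildig → menebirdig
  rule 3 (final devoicing): menebirdig → menebirdik
  rule 4 (unconditioned shift): menebirdik → menebirzik
  rule 5 (vowel merger): menebirzik → minibirzik
  rule 6: no change — minibirzik
  ⇒ Eskula minibirzik
Among the options, 'minibirzik' alone shows every Eskula change applied in order.

minibirzik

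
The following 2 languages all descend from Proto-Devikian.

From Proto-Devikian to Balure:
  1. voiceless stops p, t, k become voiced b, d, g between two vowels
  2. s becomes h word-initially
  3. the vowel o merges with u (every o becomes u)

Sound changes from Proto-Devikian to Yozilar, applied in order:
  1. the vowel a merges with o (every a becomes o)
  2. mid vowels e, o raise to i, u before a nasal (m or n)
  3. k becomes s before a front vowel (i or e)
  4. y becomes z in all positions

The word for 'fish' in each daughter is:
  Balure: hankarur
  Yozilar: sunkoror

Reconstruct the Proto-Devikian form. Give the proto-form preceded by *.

*sankaror

Position 5: Balure has a, Yozilar has o. Balure preserves a here (none of its changes turn any other segment into a), so the proto-segment is *a.
Position 2: Balure has a, Yozilar has u. Balure preserves a here (none of its changes turn any other segment into a), so the proto-segment is *a.
Continuing position by position gives *sankaror; check it forward:
Balure: start from *sankaror.
  rule 1: no change — sankaror
  rule 2 (debuccalisation): sankaror → hankaror
  rule 3 (vowel merger): hankaror → hankarur
  ⇒ Balure hankarur
Yozilar: *sankaror
  sankaror → sonkoror   [vowel merger]
  sonkoror → sunkoror   [pre-nasal raising]
  sunkoror (rule 3 does not apply)
  sunkoror (rule 4 does not apply)
  giving Yozilar sunkoror.
No other proto-form is consistent with every reflex, so the reconstruction is *sankaror.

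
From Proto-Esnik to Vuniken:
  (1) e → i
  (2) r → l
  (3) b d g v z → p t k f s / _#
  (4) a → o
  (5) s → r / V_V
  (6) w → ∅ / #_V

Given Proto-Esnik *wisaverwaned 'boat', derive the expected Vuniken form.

irovilwonit

Vuniken: start from *wisaverwaned.
  rule 1 (vowel merger): wisaverwaned → wisavirwanid
  rule 2 (unconditioned shift): wisavirwanid → wisavilwanid
  rule 3 (final devoicing): wisavilwanid → wisavilwanit
  rule 4 (vowel merger): wisavilwanit → wisovilwonit
  rule 5 (rhotacism): wisovilwonit → wirovilwonit
  rule 6 (glide loss): wirovilwonit → irovilwonit
  ⇒ Vuniken irovilwonit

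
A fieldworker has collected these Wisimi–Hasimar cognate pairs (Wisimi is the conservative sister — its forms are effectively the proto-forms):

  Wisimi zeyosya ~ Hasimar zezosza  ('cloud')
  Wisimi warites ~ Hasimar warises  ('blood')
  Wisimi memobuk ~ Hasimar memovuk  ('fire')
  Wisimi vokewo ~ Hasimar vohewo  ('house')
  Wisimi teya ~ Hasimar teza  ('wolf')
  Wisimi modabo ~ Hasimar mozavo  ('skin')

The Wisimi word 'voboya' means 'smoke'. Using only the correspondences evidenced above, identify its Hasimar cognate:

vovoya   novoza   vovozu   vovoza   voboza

modabo ~ mozavo — Wisimi b corresponds to Hasimar v between vowels (before a back vowel).
teya ~ teza — Wisimi y corresponds to Hasimar z between vowels (before a back vowel).
Applying these to Wisimi 'voboya':
  voboya → vovoya   (b→v between vowels (before a back vowel))
  vovoya → vovoza   (y→z between vowels (before a back vowel))
So the Hasimar cognate is 'vovoza'.

vovoza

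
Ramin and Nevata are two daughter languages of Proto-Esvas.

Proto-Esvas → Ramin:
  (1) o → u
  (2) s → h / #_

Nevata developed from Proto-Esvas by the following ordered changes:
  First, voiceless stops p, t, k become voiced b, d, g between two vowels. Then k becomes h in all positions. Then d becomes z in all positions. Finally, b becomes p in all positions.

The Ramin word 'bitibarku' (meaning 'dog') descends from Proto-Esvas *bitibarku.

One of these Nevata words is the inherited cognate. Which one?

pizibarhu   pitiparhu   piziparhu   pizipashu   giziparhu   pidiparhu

piziparhu

Nevata: *bitibarku
  bitibarku → bidibarku   [intervocalic voicing]
  bidibarku → bidibarhu   [unconditioned shift]
  bidibarhu → bizibarhu   [unconditioned shift]
  bizibarhu → piziparhu   [unconditioned shift]
  giving Nevata piziparhu.
The other candidates each miss or misapply at least one Nevata change.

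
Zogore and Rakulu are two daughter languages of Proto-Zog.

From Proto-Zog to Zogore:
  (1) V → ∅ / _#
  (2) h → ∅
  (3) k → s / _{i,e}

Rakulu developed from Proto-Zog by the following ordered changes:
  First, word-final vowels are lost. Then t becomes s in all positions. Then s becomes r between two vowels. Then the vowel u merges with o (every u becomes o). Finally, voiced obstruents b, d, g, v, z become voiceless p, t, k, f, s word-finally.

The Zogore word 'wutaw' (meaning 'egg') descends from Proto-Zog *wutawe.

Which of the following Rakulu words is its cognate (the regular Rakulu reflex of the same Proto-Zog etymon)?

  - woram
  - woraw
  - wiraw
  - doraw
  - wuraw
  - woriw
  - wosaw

Rakulu: *wutawe > wutaw > wusaw > wuraw > woraw  (by apocope, unconditioned shift, rhotacism, vowel merger)
Among the options, 'woraw' alone shows every Rakulu change applied in order.

woraw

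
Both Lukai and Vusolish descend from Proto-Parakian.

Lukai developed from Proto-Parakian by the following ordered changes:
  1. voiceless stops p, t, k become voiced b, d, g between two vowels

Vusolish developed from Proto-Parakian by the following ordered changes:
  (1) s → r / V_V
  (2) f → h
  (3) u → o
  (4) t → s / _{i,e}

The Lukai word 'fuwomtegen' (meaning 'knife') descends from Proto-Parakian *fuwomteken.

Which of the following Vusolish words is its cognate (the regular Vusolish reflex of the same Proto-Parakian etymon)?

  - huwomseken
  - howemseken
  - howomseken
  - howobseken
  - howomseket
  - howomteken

howomseken

Vusolish: start from *fuwomteken.
  rule 1: no change — fuwomteken
  rule 2 (unconditioned shift): fuwomteken → huwomteken
  rule 3 (vowel merger): huwomteken → howomteken
  rule 4 (palatalisation): howomteken → howomseken
  ⇒ Vusolish howomseken
The other candidates each miss or misapply at least one Vusolish change.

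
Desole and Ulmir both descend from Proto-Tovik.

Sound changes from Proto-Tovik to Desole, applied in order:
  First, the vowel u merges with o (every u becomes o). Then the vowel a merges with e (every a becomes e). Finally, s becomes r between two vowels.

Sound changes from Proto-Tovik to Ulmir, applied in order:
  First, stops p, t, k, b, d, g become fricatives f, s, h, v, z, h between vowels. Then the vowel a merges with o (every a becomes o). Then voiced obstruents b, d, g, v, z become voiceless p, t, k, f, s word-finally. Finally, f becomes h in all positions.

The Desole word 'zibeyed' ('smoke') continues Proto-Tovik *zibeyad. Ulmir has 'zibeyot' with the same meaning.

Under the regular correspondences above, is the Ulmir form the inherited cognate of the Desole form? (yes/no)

no

Derive the expected Ulmir reflex of *zibeyad:
Ulmir: *zibeyad > ziveyad > ziveyod > ziveyot  (by intervocalic lenition, vowel merger, final devoicing)
The regular Ulmir reflex would be 'ziveyot', but the attested form is 'zibeyot'. The correspondence is irregular, so they are not cognates (the Ulmir form has a different source).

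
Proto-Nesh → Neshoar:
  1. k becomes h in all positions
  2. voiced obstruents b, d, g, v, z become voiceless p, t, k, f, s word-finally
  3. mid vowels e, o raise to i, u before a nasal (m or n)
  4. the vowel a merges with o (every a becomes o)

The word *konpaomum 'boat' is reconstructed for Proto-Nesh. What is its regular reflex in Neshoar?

hunpoumum

Neshoar: start from *konpaomum.
  rule 1 (unconditioned shift): konpaomum → honpaomum
  rule 2: no change — honpaomum
  rule 3 (pre-nasal raising): honpaomum → hunpaumum
  rule 4 (vowel merger): hunpaumum → hunpoumum
  ⇒ Neshoar hunpoumum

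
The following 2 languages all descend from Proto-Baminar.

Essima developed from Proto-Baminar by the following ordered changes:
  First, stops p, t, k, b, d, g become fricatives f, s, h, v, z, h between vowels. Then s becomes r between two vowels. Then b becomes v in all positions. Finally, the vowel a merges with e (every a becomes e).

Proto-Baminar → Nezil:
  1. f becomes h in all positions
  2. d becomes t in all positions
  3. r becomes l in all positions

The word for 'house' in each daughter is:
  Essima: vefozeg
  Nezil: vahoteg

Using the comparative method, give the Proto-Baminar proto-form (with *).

*vafodeg

Position 3: Essima has f, Nezil has h. Taking the neighbouring segments as reconstructed: Essima f could go back to *p or *f; Nezil h could go back to *f or *h — the one source consistent with every daughter is *f.
Position 2: Essima has e, Nezil has a. Nezil preserves a here (none of its changes turn any other segment into a), so the proto-segment is *a.
Verify the candidate proto-form against each daughter:
Essima: *vafodeg
  vafodeg → vafozeg   [intervocalic lenition]
  vafozeg (rule 2 does not apply)
  vafozeg (rule 3 does not apply)
  vafozeg → vefozeg   [vowel merger]
  giving Essima vefozeg.
Nezil: *vafodeg
  vafodeg → vahodeg   [unconditioned shift]
  vahodeg → vahoteg   [unconditioned shift]
  vahoteg (rule 3 does not apply)
  giving Nezil vahoteg.
Only *vafodeg yields all of Essima vefozeg, Nezil vahoteg.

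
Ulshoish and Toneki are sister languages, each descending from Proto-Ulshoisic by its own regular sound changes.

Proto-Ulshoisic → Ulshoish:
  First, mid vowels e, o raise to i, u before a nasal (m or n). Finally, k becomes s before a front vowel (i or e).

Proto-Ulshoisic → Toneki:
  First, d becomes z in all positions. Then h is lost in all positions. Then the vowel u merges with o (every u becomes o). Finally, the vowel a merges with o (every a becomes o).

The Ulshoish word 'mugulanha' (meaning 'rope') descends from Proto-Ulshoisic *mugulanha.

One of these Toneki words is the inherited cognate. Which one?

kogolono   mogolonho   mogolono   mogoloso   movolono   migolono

mogolono

Toneki: start from *mugulanha.
  rule 1: no change — mugulanha
  rule 2 (h-loss): mugulanha → mugulana
  rule 3 (vowel merger): mugulana → mogolana
  rule 4 (vowel merger): mogolana → mogolono
  ⇒ Toneki mogolono
Only 'mogolono' matches the regular Toneki development of *mugulanha.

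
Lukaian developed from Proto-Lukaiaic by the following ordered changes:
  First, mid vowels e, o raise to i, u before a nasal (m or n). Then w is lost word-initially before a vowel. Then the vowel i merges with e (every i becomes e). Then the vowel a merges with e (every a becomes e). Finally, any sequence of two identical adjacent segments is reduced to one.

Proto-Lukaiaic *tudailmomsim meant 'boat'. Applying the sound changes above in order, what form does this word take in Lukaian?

Lukaian: *tudailmomsim > tudailmumsim > tudaelmumsem > tudeelmumsem > tudelmumsem  (by pre-nasal raising, vowel merger, vowel merger, degemination)

tudelmumsem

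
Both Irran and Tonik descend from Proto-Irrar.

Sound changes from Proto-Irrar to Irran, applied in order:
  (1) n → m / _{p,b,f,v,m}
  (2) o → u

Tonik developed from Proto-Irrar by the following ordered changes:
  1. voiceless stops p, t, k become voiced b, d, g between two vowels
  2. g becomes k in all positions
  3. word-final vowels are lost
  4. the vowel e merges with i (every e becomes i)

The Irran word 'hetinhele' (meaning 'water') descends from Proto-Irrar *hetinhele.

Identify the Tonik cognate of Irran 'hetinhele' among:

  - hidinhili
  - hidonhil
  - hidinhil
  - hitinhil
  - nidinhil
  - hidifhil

hidinhil

Tonik: start from *hetinhele.
  rule 1 (intervocalic voicing): hetinhele → hedinhele
  rule 2: no change — hedinhele
  rule 3 (apocope): hedinhele → hedinhel
  rule 4 (vowel merger): hedinhel → hidinhil
  ⇒ Tonik hidinhil
Among the options, 'hidinhil' alone shows every Tonik change applied in order.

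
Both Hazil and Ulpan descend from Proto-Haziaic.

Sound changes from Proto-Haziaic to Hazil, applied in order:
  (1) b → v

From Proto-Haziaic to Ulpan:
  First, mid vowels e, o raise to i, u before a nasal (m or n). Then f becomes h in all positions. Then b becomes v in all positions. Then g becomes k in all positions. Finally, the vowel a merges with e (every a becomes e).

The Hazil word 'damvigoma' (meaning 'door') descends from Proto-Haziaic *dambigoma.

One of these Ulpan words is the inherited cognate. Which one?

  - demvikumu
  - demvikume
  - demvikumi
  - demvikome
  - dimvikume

demvikume

Ulpan: *dambigoma > dambiguma > damviguma > damvikuma > demvikume  (by pre-nasal raising, unconditioned shift, unconditioned shift, vowel merger)
The other candidates each miss or misapply at least one Ulpan change.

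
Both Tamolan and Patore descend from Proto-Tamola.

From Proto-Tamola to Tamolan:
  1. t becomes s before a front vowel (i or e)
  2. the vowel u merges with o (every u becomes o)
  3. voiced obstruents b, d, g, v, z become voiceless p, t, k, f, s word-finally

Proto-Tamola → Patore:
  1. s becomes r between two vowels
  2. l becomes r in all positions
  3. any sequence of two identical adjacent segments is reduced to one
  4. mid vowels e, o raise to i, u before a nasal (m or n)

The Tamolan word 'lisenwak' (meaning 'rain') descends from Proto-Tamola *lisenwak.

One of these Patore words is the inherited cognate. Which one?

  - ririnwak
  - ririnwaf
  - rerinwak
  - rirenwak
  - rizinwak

Patore: start from *lisenwak.
  rule 1 (rhotacism): lisenwak → lirenwak
  rule 2 (unconditioned shift): lirenwak → rirenwak
  rule 3: no change — rirenwak
  rule 4 (pre-nasal raising): rirenwak → ririnwak
  ⇒ Patore ririnwak

ririnwak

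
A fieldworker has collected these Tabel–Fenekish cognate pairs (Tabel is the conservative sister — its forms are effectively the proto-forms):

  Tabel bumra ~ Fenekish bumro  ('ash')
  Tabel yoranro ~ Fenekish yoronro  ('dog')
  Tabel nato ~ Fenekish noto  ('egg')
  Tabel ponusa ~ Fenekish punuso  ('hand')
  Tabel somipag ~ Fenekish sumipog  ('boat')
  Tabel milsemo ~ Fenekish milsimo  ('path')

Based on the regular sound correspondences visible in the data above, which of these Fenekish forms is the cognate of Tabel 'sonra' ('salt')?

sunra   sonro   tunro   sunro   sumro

ponusa ~ punuso — Tabel o corresponds to Fenekish u after a consonant, before a nasal.
bumra ~ bumro, ponusa ~ punuso — Tabel a corresponds to Fenekish o word-finally.
Applying these to Tabel 'sonra':
  sonra → sunra   (o→u after a consonant, before a nasal)
  sunra → sunro   (a→o word-finally)
So the Fenekish cognate is 'sunro'.

sunro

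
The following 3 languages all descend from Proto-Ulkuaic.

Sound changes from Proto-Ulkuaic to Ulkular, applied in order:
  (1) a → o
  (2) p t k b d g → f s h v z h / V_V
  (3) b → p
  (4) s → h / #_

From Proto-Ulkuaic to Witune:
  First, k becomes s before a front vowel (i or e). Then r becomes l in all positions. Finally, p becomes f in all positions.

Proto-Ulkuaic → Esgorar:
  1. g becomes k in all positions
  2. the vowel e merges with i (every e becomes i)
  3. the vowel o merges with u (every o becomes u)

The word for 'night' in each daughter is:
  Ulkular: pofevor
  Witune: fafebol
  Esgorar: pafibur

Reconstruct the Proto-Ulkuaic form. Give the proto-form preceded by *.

Position 4: Ulkular has e, Witune has e, Esgorar has i. Ulkular preserves e here (none of its changes turn any other segment into e), so the proto-segment is *e.
Position 5: Ulkular has v, Witune has b, Esgorar has b. Witune preserves b here (none of its changes turn any other segment into b), so the proto-segment is *b.
This points to *pafebor. Verify forward in each daughter:
Ulkular: start from *pafebor.
  rule 1 (vowel merger): pafebor → pofebor
  rule 2 (intervocalic lenition): pofebor → pofevor
  rule 3: no change — pofevor
  rule 4: no change — pofevor
  ⇒ Ulkular pofevor
Witune: start from *pafebor.
  rule 1: no change — pafebor
  rule 2 (unconditioned shift): pafebor → pafebol
  rule 3 (unconditioned shift): pafebol → fafebol
  ⇒ Witune fafebol
Esgorar: *pafebor
  pafebor (rule 1 does not apply)
  pafebor → pafibor   [vowel merger]
  pafibor → pafibur   [vowel merger]
  giving Esgorar pafibur.
No other proto-form is consistent with every reflex, so the reconstruction is *pafebor.

*pafebor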